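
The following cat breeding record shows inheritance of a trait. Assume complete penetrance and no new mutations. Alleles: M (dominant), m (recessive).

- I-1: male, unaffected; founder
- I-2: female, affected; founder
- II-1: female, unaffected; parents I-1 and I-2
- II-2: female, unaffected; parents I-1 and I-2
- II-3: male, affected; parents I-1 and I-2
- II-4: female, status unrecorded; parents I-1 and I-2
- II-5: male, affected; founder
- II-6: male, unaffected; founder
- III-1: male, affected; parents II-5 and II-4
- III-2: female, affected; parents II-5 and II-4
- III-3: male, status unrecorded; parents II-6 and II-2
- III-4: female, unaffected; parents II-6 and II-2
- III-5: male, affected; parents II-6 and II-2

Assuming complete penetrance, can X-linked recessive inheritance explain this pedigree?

A consistent assignment under X-linked recessive exists: I-1 X^M Y, I-2 X^m X^m, II-1 X^M X^m, II-2 X^M X^m, II-3 X^m Y, II-4 X^M X^m, II-5 X^m Y, II-6 X^M Y, III-1 X^m Y, III-2 X^m X^m, III-3 X^M Y, III-4 X^M X^M, III-5 X^m Y.
In this assignment every recorded phenotype matches its genotype and every non-founder's genotype is obtainable from its parents' genotypes, so the pedigree is consistent.

Yes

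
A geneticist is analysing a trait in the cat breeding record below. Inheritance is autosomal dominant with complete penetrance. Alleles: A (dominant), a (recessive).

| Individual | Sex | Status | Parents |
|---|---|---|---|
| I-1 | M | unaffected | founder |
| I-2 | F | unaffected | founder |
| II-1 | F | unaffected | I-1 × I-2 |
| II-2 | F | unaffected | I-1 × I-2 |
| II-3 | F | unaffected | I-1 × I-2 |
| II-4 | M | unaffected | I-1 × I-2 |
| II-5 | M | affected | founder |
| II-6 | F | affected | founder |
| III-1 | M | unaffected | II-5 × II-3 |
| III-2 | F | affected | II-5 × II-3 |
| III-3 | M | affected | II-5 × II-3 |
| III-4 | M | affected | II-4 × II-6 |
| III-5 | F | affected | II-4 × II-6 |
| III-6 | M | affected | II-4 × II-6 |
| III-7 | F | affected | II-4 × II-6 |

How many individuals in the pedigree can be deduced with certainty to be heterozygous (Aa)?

Obligate heterozygotes: II-5 is affected so carries A and passed a to III-1 (aa), so II-5 is Aa; III-2 is affected so carries A and received a from II-3 (aa), so III-2 is Aa; III-3 is affected so carries A and received a from II-3 (aa), so III-3 is Aa; III-4 is affected so carries A and received a from II-4 (aa), so III-4 is Aa; III-5 is affected so carries A and received a from II-4 (aa), so III-5 is Aa; III-6 is affected so carries A and received a from II-4 (aa), so III-6 is Aa; III-7 is affected so carries A and received a from II-4 (aa), so III-7 is Aa.
Every other individual is either homozygous by phenotype or has at least one consistent homozygous assignment, so the count is 7.

7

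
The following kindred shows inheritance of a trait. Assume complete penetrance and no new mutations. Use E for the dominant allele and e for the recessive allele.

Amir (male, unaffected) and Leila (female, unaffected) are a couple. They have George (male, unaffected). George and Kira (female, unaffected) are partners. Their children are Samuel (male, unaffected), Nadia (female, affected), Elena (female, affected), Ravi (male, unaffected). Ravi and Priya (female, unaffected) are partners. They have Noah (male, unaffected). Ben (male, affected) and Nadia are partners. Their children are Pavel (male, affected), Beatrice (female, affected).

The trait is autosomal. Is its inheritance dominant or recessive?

recessive

George and Kira are both unaffected yet have an affected child Nadia. Under dominance, an affected child requires at least one affected parent, so the trait cannot be dominant.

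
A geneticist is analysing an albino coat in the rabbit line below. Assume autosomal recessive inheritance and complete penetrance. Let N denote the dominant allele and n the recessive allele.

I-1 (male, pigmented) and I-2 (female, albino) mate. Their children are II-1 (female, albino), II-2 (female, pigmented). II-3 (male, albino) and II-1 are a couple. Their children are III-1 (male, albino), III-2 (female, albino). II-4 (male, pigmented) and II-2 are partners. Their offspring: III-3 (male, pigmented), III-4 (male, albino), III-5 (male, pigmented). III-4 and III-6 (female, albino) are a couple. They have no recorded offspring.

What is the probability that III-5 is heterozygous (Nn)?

II-4 is pigmented so carries N and passed n to III-4 (nn), so II-4 is Nn.
II-2 is pigmented so carries N and received n from I-2 (nn), so II-2 is Nn.
Their cross gives offspring ratios 1/4 NN : 1/2 Nn : 1/4 nn. Conditioning on III-5 being pigmented, P(Nn) = 1/2 / 3/4 = 2/3.

2/3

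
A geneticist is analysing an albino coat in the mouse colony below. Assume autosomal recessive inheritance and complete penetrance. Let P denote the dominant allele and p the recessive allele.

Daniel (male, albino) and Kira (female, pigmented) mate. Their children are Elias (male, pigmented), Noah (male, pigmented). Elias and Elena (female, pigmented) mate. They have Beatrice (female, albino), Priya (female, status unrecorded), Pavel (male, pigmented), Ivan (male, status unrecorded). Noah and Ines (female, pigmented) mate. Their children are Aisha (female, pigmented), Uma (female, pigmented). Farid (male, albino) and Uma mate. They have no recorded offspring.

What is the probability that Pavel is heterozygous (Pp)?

2/3

Elias is pigmented so carries P and received p from Daniel (pp), so Elias is Pp.
Elena is pigmented so carries P and passed p to Beatrice (pp), so Elena is Pp.
Their cross gives offspring ratios 1/4 PP : 1/2 Pp : 1/4 pp. Conditioning on Pavel being pigmented, P(Pp) = 1/2 / 3/4 = 2/3.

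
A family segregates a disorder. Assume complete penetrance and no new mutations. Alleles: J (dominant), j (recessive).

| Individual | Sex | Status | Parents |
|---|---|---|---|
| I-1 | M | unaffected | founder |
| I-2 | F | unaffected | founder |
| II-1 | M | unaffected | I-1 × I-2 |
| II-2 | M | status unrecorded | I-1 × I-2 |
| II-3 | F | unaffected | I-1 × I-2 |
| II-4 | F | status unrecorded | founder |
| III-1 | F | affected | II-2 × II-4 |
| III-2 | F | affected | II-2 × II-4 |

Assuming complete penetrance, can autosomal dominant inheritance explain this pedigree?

Yes

A consistent assignment under autosomal dominant exists: I-1 jj, I-2 jj, II-1 jj, II-2 jj, II-3 jj, II-4 JJ, III-1 Jj, III-2 Jj.
In this assignment every recorded phenotype matches its genotype and every non-founder's genotype is obtainable from its parents' genotypes, so the pedigree is consistent.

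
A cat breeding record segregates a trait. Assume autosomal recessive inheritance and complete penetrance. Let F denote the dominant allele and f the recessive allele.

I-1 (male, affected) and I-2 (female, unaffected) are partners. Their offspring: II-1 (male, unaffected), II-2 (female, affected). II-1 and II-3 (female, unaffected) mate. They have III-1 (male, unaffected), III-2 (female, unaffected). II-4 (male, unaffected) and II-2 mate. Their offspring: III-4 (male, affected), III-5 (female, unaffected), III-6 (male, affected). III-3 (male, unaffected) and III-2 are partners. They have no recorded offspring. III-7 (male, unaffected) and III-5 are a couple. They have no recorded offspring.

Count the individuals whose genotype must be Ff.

4

Obligate heterozygotes: I-2 is unaffected so carries F and passed f to II-2 (ff), so I-2 is Ff; II-1 is unaffected so carries F and received f from I-1 (ff), so II-1 is Ff; II-4 is unaffected so carries F and passed f to III-4 (ff), so II-4 is Ff; III-5 is unaffected so carries F and received f from II-2 (ff), so III-5 is Ff.
Every other individual is either homozygous by phenotype or has at least one consistent homozygous assignment, so the count is 4.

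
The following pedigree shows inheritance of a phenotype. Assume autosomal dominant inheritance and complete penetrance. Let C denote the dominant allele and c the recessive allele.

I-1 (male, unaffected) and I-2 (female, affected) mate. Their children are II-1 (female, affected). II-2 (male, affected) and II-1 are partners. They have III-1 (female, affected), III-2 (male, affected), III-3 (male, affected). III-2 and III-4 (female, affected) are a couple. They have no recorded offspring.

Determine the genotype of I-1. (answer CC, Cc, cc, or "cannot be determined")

I-1 is unaffected, so I-1 is cc.

cc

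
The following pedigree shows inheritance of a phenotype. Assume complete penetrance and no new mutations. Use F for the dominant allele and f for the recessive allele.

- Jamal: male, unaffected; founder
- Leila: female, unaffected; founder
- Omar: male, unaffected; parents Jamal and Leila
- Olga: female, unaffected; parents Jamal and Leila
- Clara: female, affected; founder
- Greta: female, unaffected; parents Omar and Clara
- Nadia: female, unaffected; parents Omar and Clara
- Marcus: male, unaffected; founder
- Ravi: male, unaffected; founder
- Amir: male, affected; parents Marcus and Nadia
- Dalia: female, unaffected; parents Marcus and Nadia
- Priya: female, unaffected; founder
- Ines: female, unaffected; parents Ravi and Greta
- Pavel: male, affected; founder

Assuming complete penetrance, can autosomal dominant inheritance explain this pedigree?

No

Under autosomal dominant, Amir (affected, male) cannot arise from Marcus (unaffected) × Nadia (unaffected).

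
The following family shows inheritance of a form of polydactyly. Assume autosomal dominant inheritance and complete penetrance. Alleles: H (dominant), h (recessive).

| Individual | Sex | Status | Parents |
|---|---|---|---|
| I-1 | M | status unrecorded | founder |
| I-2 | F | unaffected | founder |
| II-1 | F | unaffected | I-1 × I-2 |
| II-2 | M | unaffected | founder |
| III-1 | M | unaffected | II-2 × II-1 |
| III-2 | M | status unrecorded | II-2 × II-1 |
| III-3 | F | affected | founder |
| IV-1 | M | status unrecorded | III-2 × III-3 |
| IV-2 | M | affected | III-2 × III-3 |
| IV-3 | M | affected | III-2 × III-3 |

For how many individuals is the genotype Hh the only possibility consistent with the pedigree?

Obligate heterozygotes: IV-2 is affected so carries H and received h from III-2 (hh), so IV-2 is Hh; IV-3 is affected so carries H and received h from III-2 (hh), so IV-3 is Hh.
Every other individual is either homozygous by phenotype or has at least one consistent homozygous assignment, so the count is 2.

2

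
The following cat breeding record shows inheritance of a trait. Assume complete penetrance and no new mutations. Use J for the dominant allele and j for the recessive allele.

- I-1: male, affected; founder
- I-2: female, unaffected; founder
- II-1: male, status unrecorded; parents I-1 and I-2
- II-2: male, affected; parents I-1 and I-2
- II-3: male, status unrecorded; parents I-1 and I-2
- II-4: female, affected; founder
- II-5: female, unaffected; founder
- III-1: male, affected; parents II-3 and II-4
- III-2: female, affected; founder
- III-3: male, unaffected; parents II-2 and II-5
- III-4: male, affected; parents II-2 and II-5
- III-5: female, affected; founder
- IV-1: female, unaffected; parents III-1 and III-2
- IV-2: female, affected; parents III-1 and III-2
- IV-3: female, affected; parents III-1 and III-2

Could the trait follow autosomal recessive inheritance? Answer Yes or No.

No

Under autosomal recessive, IV-1 (unaffected, female) cannot arise from III-1 (affected) × III-2 (affected).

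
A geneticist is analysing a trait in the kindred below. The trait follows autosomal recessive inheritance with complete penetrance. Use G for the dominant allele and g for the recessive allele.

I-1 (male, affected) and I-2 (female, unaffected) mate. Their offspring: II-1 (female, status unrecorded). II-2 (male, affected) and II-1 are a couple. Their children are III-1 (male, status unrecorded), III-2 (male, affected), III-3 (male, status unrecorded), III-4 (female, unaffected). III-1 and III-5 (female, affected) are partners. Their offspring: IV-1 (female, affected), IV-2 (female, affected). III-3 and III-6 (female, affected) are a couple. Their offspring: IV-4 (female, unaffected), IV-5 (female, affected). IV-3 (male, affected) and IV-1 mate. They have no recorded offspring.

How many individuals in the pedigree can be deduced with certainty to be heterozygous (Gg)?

Obligate heterozygotes: II-1 passed G to III-3 (Gg, whose g came from II-2) and received g from I-1 (gg), so II-1 is Gg; III-3 passed G to IV-4 (Gg, whose g came from III-6) and received g from II-2 (gg), so III-3 is Gg; III-4 is unaffected so carries G and received g from II-2 (gg), so III-4 is Gg; IV-4 is unaffected so carries G and received g from III-6 (gg), so IV-4 is Gg.
Every other individual is either homozygous by phenotype or has at least one consistent homozygous assignment, so the count is 4.

4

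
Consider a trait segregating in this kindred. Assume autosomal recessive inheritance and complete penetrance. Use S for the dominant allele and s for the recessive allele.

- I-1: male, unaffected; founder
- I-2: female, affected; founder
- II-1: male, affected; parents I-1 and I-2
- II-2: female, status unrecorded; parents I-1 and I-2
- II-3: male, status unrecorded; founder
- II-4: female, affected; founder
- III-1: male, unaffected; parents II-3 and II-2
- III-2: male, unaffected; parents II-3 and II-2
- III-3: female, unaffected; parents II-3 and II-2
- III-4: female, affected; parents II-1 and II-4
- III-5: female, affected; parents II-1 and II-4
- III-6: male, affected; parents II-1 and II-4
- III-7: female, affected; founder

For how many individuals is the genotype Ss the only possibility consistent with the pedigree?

1

Obligate heterozygotes: I-1 is unaffected so carries S and passed s to II-1 (ss), so I-1 is Ss.
Every other individual is either homozygous by phenotype or has at least one consistent homozygous assignment, so the count is 1.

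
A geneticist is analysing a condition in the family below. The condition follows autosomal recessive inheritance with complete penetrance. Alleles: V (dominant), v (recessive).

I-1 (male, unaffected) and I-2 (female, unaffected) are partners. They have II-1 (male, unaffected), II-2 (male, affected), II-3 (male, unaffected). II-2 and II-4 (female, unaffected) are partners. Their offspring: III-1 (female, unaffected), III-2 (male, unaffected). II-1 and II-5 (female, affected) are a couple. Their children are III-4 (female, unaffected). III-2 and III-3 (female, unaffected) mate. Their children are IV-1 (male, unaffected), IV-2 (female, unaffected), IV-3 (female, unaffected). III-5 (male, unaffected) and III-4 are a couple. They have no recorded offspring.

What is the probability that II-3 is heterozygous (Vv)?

I-1 is unaffected so carries V and passed v to II-2 (vv), so I-1 is Vv.
I-2 is unaffected so carries V and passed v to II-2 (vv), so I-2 is Vv.
Their cross gives offspring ratios 1/4 VV : 1/2 Vv : 1/4 vv. Conditioning on II-3 being unaffected, P(Vv) = 1/2 / 3/4 = 2/3.

2/3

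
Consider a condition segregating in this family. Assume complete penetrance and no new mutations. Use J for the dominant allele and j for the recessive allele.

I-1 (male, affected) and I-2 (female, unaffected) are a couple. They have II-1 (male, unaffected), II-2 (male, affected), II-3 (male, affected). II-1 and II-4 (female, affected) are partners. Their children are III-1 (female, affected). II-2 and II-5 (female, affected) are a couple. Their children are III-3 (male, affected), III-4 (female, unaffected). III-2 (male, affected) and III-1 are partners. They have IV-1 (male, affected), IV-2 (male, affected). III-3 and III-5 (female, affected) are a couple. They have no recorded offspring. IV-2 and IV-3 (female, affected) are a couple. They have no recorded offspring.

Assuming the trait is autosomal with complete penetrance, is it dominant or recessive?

II-2 and II-5 are both affected yet have an unaffected child III-4. Under a recessive model two affected parents are homozygous and every child would be affected, so the trait cannot be recessive.

dominant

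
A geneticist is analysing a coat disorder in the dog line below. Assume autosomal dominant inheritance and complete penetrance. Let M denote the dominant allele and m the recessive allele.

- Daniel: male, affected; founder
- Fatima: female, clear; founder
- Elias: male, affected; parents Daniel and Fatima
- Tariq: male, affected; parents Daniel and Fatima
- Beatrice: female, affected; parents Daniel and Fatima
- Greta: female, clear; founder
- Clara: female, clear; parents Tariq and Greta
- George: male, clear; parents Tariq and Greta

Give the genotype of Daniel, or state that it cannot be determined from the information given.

Daniel's phenotype allows MM or Mm, and no parent or child forces a single allele at both positions; consistent genotype assignments exist with Daniel as MM or Mm.

cannot be determined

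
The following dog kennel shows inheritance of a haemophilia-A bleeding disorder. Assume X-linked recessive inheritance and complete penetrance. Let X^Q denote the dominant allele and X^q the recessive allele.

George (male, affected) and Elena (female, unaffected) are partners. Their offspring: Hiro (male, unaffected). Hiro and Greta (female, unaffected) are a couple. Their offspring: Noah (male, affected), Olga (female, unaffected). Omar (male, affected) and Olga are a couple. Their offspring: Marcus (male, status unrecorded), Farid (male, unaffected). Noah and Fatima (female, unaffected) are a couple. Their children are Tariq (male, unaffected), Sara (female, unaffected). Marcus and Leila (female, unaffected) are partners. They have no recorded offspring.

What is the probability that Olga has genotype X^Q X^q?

Hiro is unaffected, so Hiro is X^Q Y.
Greta is unaffected so carries Q and passed q to Noah (X^q Y), so Greta is X^Q X^q.
Their cross gives offspring ratios 1/2 X^Q X^Q : 1/2 X^Q X^q. Conditioning on Olga being unaffected, P(X^Q X^q) = 1/2 / 1 = 1/2 before taking Olga's own offspring into account.
Omar is affected, so Omar is X^q Y.
Now use Olga's offspring. Probability of each recorded status — unaffected son Farid: 1/2 if Olga is X^Q X^q, 1 if X^Q X^Q. (Marcus: equally likely either way, so uninformative.)
Bayes: P(X^Q X^q) = 1/2·1/2 / (1/2·1/2 + 1/2·1) = 1/3.

1/3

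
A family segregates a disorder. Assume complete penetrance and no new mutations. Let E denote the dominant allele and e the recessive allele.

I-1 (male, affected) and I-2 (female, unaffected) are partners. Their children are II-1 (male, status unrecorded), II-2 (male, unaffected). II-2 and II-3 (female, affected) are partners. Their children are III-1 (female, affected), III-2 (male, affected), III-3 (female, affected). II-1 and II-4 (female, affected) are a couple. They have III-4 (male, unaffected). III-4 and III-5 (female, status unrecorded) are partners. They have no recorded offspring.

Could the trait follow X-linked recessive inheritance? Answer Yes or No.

Under X-linked recessive, III-1 (affected, female) cannot arise from II-2 (unaffected) × II-3 (affected).

No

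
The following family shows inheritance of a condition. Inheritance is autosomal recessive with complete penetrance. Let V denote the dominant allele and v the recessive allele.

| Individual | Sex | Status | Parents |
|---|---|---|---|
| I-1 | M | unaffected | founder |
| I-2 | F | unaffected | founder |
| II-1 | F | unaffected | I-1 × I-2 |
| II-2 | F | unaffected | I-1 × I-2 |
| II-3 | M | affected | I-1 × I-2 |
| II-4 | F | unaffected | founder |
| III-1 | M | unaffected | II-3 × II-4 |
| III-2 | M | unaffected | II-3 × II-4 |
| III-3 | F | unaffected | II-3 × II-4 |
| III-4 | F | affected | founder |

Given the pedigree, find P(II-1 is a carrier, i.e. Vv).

2/3

I-1 is unaffected so carries V and passed v to II-3 (vv), so I-1 is Vv.
I-2 is unaffected so carries V and passed v to II-3 (vv), so I-2 is Vv.
Their cross gives offspring ratios 1/4 VV : 1/2 Vv : 1/4 vv. Conditioning on II-1 being unaffected, P(Vv) = 1/2 / 3/4 = 2/3.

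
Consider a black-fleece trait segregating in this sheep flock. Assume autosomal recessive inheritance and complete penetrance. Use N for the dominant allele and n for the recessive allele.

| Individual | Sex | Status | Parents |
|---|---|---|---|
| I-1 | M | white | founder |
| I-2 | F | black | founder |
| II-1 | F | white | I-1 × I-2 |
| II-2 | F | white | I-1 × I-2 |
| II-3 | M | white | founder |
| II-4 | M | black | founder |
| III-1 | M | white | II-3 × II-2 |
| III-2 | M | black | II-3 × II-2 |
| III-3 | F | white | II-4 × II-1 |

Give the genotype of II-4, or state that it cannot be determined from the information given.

nn

II-4 is black, so II-4 is nn.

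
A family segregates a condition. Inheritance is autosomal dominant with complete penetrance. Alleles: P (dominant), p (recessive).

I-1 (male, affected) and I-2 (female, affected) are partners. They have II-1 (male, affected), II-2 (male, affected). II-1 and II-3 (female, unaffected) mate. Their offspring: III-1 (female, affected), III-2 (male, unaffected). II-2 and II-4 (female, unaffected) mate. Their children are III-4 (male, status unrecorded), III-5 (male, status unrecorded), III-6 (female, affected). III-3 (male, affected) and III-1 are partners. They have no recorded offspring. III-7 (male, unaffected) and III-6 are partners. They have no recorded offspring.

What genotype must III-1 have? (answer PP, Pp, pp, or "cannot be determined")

From phenotype alone, III-1 is PP or Pp.
III-1 is affected so carries P and received p from II-3 (pp), so III-1 is Pp.

Pp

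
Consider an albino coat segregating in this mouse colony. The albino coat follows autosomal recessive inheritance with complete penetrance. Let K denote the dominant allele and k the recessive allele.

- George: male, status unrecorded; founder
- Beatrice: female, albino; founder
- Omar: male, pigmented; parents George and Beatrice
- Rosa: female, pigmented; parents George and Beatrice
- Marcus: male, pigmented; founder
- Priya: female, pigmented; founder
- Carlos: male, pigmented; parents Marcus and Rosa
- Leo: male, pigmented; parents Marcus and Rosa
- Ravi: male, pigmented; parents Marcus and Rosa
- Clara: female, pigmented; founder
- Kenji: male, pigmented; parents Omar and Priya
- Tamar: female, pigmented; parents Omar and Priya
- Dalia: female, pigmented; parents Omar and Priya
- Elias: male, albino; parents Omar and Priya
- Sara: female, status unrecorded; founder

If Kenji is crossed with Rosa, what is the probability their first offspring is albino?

1/6

Omar is pigmented so carries K and received k from Beatrice (kk), so Omar is Kk.
Priya is pigmented so carries K and passed k to Elias (kk), so Priya is Kk.
Kenji is a pigmented offspring of Omar (Kk) × Priya (Kk), whose cross gives 1/4 KK : 1/2 Kk : 1/4 kk; conditioning on being pigmented, Kenji is KK with probability 1/3, Kk with probability 2/3.
Rosa is pigmented so carries K and received k from Beatrice (kk), so Rosa is Kk.
Summing over parental genotype combinations, P(offspring is albino) = 2/3·1/4 = 1/6.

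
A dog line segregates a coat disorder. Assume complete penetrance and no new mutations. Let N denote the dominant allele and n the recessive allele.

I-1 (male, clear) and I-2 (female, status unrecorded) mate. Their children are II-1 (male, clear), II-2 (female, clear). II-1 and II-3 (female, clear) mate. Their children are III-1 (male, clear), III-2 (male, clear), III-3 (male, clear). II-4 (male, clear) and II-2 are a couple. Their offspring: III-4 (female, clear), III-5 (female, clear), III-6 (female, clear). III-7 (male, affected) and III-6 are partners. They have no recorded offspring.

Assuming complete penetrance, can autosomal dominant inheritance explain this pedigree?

Yes

A consistent assignment under autosomal dominant exists: I-1 nn, I-2 Nn, II-1 nn, II-2 nn, II-3 nn, II-4 nn, III-1 nn, III-2 nn, III-3 nn, III-4 nn, III-5 nn, III-6 nn, III-7 NN.
In this assignment every recorded phenotype matches its genotype and every non-founder's genotype is obtainable from its parents' genotypes, so the pedigree is consistent.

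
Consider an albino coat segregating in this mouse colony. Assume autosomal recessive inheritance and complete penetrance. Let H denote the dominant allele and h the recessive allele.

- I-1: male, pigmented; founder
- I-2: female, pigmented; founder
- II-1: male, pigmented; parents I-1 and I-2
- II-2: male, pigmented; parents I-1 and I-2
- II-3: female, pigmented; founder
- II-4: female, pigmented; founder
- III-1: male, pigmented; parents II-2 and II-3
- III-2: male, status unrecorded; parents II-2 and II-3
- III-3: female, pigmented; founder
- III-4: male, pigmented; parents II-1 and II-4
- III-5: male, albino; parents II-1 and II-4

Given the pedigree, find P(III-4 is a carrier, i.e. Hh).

II-1 is pigmented so carries H and passed h to III-5 (hh), so II-1 is Hh.
II-4 is pigmented so carries H and passed h to III-5 (hh), so II-4 is Hh.
Their cross gives offspring ratios 1/4 HH : 1/2 Hh : 1/4 hh. Conditioning on III-4 being pigmented, P(Hh) = 1/2 / 3/4 = 2/3.

2/3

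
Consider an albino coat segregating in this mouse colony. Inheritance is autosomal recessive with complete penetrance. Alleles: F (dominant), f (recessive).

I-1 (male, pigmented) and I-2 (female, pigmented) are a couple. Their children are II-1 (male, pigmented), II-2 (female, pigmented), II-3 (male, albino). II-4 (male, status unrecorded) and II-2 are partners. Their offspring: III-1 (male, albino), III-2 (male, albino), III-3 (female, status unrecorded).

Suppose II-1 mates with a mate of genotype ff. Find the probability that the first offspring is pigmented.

2/3

I-1 is pigmented so carries F and passed f to II-3 (ff), so I-1 is Ff.
I-2 is pigmented so carries F and passed f to II-3 (ff), so I-2 is Ff.
II-1 is a pigmented offspring of I-1 (Ff) × I-2 (Ff), whose cross gives 1/4 FF : 1/2 Ff : 1/4 ff; conditioning on being pigmented, II-1 is FF with probability 1/3, Ff with probability 2/3.
Summing over parental genotype combinations, P(offspring is pigmented) = 1/3·1 + 2/3·1/2 = 2/3.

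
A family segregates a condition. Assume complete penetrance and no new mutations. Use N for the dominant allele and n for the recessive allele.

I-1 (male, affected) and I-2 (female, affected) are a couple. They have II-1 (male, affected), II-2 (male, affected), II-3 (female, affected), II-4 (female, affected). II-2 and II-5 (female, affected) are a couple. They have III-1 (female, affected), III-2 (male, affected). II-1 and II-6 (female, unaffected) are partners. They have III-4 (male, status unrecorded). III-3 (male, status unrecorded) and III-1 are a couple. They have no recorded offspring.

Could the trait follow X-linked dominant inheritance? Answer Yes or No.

Yes

A consistent assignment under X-linked dominant exists: I-1 X^N Y, I-2 X^N X^N, II-1 X^N Y, II-2 X^N Y, II-3 X^N X^N, II-4 X^N X^N, II-5 X^N X^N, II-6 X^n X^n, III-1 X^N X^N, III-2 X^N Y, III-3 X^N Y, III-4 X^n Y.
In this assignment every recorded phenotype matches its genotype and every non-founder's genotype is obtainable from its parents' genotypes, so the pedigree is consistent.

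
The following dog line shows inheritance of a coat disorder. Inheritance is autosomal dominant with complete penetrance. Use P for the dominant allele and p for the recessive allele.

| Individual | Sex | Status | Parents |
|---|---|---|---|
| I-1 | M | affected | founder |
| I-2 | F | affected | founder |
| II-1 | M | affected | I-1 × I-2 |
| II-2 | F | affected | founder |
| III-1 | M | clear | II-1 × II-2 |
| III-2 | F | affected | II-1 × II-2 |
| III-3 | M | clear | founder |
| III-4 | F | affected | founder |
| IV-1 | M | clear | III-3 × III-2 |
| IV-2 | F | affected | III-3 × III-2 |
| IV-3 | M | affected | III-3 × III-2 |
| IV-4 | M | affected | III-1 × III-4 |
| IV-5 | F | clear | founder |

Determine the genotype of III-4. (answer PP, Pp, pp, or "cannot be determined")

III-4's phenotype allows PP or Pp, and no parent or child forces a single allele at both positions; consistent genotype assignments exist with III-4 as PP or Pp.

cannot be determined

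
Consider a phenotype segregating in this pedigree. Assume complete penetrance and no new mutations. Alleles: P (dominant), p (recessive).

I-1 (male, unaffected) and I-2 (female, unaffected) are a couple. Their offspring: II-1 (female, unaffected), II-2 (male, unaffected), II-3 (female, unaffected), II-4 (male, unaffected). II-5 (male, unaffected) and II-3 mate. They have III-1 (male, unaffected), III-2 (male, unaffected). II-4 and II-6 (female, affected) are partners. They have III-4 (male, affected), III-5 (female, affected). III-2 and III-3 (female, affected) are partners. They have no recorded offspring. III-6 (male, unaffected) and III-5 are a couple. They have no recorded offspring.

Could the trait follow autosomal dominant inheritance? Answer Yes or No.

A consistent assignment under autosomal dominant exists: I-1 pp, I-2 pp, II-1 pp, II-2 pp, II-3 pp, II-4 pp, II-5 pp, II-6 PP, III-1 pp, III-2 pp, III-3 PP, III-4 Pp, III-5 Pp, III-6 pp.
In this assignment every recorded phenotype matches its genotype and every non-founder's genotype is obtainable from its parents' genotypes, so the pedigree is consistent.

Yes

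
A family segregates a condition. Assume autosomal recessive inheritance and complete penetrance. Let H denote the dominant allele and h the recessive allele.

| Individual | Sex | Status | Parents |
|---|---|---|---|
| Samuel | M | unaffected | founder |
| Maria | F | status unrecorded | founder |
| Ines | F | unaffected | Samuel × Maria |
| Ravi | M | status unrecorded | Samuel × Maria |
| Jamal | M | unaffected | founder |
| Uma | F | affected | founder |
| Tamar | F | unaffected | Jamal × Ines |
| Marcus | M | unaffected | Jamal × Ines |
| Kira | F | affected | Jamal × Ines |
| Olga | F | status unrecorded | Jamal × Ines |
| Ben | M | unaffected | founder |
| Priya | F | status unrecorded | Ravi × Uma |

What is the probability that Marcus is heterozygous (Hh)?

Jamal is unaffected so carries H and passed h to Kira (hh), so Jamal is Hh.
Ines is unaffected so carries H and passed h to Kira (hh), so Ines is Hh.
Their cross gives offspring ratios 1/4 HH : 1/2 Hh : 1/4 hh. Conditioning on Marcus being unaffected, P(Hh) = 1/2 / 3/4 = 2/3.

2/3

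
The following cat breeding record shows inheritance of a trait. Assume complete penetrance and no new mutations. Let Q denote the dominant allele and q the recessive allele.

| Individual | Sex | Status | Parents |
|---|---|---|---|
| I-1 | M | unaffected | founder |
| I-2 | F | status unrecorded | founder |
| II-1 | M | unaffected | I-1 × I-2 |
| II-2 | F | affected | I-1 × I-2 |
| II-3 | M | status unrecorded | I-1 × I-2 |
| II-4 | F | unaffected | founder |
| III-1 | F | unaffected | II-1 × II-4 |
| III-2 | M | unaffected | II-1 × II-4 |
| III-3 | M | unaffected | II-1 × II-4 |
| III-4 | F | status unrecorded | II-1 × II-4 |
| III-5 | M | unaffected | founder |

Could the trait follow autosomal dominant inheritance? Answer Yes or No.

Yes

A consistent assignment under autosomal dominant exists: I-1 qq, I-2 Qq, II-1 qq, II-2 Qq, II-3 Qq, II-4 qq, III-1 qq, III-2 qq, III-3 qq, III-4 qq, III-5 qq.
In this assignment every recorded phenotype matches its genotype and every non-founder's genotype is obtainable from its parents' genotypes, so the pedigree is consistent.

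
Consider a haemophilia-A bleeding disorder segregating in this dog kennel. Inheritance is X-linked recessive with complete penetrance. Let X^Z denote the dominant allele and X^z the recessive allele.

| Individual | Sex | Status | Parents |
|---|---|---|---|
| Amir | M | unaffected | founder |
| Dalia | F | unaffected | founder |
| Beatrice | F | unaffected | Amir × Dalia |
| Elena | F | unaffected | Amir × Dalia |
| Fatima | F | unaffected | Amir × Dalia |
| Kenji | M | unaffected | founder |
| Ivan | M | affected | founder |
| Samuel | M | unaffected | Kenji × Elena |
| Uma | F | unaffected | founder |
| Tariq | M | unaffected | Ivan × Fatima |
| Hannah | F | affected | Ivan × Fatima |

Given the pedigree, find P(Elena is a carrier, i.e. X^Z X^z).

1/3

Amir is unaffected, so Amir is X^Z Y.
Dalia is unaffected so carries Z and passed z to Fatima (X^Z X^z, whose Z came from Amir), so Dalia is X^Z X^z.
Their cross gives offspring ratios 1/2 X^Z X^Z : 1/2 X^Z X^z. Conditioning on Elena being unaffected, P(X^Z X^z) = 1/2 / 1 = 1/2 before taking Elena's own offspring into account.
Kenji is unaffected, so Kenji is X^Z Y.
Now use Elena's offspring. Probability of each recorded status — unaffected son Samuel: 1/2 if Elena is X^Z X^z, 1 if X^Z X^Z.
Bayes: P(X^Z X^z) = 1/2·1/2 / (1/2·1/2 + 1/2·1) = 1/3.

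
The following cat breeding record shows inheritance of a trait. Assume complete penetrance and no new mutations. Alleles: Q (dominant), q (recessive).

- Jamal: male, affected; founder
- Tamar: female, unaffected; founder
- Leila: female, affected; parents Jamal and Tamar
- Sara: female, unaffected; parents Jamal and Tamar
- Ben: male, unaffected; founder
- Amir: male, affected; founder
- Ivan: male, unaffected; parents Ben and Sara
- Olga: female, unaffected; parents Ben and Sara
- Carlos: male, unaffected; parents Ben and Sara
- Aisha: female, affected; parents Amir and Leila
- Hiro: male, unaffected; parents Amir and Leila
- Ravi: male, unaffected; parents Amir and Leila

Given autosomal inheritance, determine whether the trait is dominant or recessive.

Amir and Leila are both affected yet have an unaffected child Hiro. Under a recessive model two affected parents are homozygous and every child would be affected, so the trait cannot be recessive.

dominant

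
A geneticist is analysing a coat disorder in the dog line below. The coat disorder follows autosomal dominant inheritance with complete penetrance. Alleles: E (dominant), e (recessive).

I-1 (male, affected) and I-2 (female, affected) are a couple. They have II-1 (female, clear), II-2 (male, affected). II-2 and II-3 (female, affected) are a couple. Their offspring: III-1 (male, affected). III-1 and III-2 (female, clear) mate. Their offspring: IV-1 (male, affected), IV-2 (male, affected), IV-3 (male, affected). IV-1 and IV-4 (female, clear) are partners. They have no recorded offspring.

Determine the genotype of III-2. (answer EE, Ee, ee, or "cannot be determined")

ee

III-2 is clear, so III-2 is ee.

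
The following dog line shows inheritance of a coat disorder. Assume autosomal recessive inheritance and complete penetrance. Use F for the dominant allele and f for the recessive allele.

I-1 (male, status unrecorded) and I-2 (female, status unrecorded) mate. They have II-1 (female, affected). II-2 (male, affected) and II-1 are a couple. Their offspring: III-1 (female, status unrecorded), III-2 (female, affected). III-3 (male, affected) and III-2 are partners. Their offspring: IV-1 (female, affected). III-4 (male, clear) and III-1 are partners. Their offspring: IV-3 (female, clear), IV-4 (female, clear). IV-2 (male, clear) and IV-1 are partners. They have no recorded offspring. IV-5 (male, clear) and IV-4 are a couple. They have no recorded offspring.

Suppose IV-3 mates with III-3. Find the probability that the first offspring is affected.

1/2

IV-3 is clear so carries F and received f from III-1 (ff), so IV-3 is Ff.
III-3 is affected, so III-3 is ff.
The cross gives 1/2 Ff : 1/2 ff, so P(offspring is affected) = 1/2.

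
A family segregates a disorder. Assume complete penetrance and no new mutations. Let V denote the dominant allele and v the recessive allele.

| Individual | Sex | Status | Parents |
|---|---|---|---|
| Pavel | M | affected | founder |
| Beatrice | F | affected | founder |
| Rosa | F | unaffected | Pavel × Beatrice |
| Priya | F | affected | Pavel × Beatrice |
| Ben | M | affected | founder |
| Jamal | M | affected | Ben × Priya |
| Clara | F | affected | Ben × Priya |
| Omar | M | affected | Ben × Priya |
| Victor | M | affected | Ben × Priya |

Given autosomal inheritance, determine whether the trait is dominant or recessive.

Pavel and Beatrice are both affected yet have an unaffected child Rosa. Under a recessive model two affected parents are homozygous and every child would be affected, so the trait cannot be recessive.

dominant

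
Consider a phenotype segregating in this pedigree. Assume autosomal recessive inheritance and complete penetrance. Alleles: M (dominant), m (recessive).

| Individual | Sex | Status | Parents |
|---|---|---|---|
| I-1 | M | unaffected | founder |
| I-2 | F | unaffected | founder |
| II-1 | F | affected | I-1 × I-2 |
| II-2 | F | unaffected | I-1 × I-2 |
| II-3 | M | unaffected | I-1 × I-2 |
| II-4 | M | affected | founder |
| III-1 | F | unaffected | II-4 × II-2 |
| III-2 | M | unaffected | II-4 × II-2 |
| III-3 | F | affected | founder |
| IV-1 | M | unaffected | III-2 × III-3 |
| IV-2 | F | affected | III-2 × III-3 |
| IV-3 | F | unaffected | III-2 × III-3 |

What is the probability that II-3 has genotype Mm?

2/3

I-1 is unaffected so carries M and passed m to II-1 (mm), so I-1 is Mm.
I-2 is unaffected so carries M and passed m to II-1 (mm), so I-2 is Mm.
Their cross gives offspring ratios 1/4 MM : 1/2 Mm : 1/4 mm. Conditioning on II-3 being unaffected, P(Mm) = 1/2 / 3/4 = 2/3.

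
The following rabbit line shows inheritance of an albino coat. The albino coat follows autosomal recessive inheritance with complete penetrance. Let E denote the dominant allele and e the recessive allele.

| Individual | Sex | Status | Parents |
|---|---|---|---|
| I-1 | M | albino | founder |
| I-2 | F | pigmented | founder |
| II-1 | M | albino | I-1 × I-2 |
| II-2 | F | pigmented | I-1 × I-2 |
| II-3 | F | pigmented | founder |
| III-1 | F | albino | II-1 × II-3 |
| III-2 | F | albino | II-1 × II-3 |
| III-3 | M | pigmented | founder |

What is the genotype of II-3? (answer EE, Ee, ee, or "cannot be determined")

From phenotype alone, II-3 is EE or Ee.
II-3 is pigmented so carries E and passed e to III-1 (ee), so II-3 is Ee.

Ee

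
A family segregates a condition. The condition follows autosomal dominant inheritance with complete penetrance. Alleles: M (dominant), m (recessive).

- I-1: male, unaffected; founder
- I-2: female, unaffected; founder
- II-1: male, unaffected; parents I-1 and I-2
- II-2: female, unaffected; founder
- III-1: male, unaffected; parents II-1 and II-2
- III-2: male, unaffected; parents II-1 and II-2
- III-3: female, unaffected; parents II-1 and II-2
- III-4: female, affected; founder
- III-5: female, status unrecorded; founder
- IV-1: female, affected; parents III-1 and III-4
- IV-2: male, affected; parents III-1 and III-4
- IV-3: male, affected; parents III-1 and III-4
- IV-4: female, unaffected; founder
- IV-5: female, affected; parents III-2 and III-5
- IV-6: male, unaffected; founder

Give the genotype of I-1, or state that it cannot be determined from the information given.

mm

I-1 is unaffected, so I-1 is mm.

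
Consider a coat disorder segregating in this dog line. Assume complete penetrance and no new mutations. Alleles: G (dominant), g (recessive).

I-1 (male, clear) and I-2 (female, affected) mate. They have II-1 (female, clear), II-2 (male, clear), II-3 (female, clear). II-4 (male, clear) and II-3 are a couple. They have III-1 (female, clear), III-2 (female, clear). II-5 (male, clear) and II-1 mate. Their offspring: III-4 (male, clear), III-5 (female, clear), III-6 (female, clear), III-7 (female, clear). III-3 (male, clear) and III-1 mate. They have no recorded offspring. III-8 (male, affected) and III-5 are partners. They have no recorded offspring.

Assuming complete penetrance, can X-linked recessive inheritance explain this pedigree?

No

Under X-linked recessive, II-2 (clear, male) cannot arise from I-1 (clear) × I-2 (affected).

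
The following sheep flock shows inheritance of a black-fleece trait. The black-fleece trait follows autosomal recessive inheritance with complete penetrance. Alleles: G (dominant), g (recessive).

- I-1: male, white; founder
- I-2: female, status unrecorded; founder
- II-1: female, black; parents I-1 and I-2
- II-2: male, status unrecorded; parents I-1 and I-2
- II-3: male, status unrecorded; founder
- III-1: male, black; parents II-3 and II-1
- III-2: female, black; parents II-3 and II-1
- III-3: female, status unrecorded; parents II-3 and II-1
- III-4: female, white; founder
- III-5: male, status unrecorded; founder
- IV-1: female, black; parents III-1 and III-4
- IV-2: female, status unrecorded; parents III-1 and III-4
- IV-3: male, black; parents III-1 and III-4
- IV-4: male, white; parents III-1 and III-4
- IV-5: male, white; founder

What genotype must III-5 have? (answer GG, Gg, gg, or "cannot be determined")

III-5's phenotype is unrecorded, and no parent or child forces a single allele at both positions; consistent genotype assignments exist with III-5 as GG or Gg or gg.

cannot be determined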